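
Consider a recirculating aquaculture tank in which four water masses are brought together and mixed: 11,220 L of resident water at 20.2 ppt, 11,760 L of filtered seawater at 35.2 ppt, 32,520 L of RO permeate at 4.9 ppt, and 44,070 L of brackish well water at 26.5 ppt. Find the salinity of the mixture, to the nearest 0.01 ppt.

Weighted by volume,
salt = 11,220×20.2 + 11,760×35.2 + 32,520×4.9 + 44,070×26.5 = 226,644 + 413,952 + 159,348 + 1,167,855 = 1,967,799
volume = 11,220 + 11,760 + 32,520 + 44,070 = 99,570 L
S = 1,967,799 / 99,570 = 19.763 ppt

19.76 ppt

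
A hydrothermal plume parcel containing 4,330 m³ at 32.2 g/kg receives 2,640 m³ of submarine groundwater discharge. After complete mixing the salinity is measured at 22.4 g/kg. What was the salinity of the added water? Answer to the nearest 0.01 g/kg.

6.33 g/kg

Salt balance: 4,330×32.2 + 2,640×S = 6,970×22.4
139,426 + 2,640·S = 156,128
S = (156,128 − 139,426) / 2,640 = 6.3265 g/kg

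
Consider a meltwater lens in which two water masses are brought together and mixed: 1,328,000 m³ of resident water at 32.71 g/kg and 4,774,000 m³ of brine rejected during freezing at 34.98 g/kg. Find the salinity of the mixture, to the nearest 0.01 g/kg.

Mass of salt is conserved:
salt = 1,328,000×32.71 + 4,774,000×34.98 = 43,438,880 + 166,994,520 = 210,433,400
volume = 1,328,000 + 4,774,000 = 6,102,000 m³
S = 210,433,400 / 6,102,000 = 34.486 g/kg

34.49 g/kg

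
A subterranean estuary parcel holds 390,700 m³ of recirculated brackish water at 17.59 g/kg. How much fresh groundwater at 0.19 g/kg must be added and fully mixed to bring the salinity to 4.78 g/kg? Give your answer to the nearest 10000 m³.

Salt balance: 390,700×17.59 + V×0.19 = (390,700+V)×4.78
6,872,413 + 0.19V = 1,867,546 + 4.78V
5,004,867 = 4.59V
V = 1,090,384.97 m³

1090000 m³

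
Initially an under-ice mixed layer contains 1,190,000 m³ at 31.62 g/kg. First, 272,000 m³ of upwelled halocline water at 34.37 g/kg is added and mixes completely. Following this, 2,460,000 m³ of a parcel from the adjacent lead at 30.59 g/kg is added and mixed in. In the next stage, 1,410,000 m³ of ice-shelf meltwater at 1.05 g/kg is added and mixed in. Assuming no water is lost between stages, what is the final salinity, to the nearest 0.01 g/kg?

Total salt / total volume:
Initial salt = 1,190,000×31.62 = 37,627,800
After stage 1: salt = 37,627,800 + 272,000×34.37 = 46,976,440; volume = 1,462,000 m³; S = 32.132 g/kg
After stage 2: salt = 46,976,440 + 2,460,000×30.59 = 122,227,840; volume = 3,922,000 m³; S = 31.165 g/kg
After stage 3: salt = 122,227,840 + 1,410,000×1.05 = 123,708,340; volume = 5,332,000 m³
S = 123,708,340 / 5,332,000 = 23.2011 g/kg

23.20 g/kg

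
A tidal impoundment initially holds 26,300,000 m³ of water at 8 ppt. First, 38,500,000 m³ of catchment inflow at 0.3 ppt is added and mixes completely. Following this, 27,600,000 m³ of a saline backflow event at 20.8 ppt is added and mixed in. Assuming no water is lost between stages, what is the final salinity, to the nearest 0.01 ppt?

8.62 ppt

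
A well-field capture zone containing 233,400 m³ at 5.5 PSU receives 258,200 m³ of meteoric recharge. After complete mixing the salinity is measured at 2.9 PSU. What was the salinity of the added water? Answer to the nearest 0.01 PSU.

0.55 PSU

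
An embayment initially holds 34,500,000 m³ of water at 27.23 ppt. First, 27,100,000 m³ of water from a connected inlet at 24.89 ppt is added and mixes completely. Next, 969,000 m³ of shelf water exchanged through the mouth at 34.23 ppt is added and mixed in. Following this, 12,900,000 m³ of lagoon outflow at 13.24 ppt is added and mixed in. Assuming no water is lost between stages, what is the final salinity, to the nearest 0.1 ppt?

24.1 ppt

Total salt / total volume:
Initial salt = 34,500,000×27.23 = 939,435,000
After stage 1: salt = 939,435,000 + 27,100,000×24.89 = 1,613,954,000; volume = 61,600,000 m³; S = 26.201 ppt
After stage 2: salt = 1,613,954,000 + 969,000×34.23 = 1,647,122,870; volume = 62,569,000 m³; S = 26.325 ppt
After stage 3: salt = 1,647,122,870 + 12,900,000×13.24 = 1,817,918,870; volume = 75,469,000 m³
S = 1,817,918,870 / 75,469,000 = 24.0883 ppt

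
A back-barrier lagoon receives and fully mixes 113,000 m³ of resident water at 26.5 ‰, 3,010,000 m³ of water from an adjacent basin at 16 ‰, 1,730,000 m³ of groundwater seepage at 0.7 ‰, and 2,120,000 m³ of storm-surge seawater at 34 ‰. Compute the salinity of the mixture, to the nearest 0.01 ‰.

Total salt / total volume:
salt = 113,000×26.5 + 3,010,000×16 + 1,730,000×0.7 + 2,120,000×34 = 2,994,500 + 48,160,000 + 1,211,000 + 72,080,000 = 124,445,500
volume = 113,000 + 3,010,000 + 1,730,000 + 2,120,000 = 6,973,000 m³
S = 124,445,500 / 6,973,000 = 17.8468 ‰

17.85 ‰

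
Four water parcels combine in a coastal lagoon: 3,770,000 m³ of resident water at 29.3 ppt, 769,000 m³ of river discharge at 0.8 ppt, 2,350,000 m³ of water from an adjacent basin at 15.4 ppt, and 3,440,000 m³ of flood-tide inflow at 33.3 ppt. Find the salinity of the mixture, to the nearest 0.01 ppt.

25.35 ppt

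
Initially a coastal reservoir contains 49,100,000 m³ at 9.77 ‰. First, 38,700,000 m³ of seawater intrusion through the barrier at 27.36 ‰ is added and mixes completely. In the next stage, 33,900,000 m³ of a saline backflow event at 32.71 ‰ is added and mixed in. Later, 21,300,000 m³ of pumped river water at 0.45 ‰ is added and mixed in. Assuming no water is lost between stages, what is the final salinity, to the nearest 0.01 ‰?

18.58 ‰

By conservation of dissolved salt,
Initial salt = 49,100,000×9.77 = 479,707,000
After stage 1: salt = 479,707,000 + 38,700,000×27.36 = 1,538,539,000; volume = 87,800,000 m³; S = 17.523 ‰
After stage 2: salt = 1,538,539,000 + 33,900,000×32.71 = 2,647,408,000; volume = 121,700,000 m³; S = 21.754 ‰
After stage 3: salt = 2,647,408,000 + 21,300,000×0.45 = 2,656,993,000; volume = 143,000,000 m³
S = 2,656,993,000 / 143,000,000 = 18.5804 ‰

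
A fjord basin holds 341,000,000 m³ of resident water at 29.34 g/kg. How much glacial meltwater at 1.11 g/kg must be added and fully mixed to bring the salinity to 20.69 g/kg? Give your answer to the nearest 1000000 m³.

151000000 m³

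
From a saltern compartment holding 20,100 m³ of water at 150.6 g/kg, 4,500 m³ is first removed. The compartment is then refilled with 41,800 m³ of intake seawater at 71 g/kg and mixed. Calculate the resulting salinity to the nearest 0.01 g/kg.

Remaining after removal: 15,600 m³ at 150.6 g/kg (salt = 2,349,360)
After addition: salt = 2,349,360 + 41,800×71 = 5,317,160; volume = 57,400 m³
S = 5,317,160 / 57,400 = 92.6334 g/kg

92.63 g/kg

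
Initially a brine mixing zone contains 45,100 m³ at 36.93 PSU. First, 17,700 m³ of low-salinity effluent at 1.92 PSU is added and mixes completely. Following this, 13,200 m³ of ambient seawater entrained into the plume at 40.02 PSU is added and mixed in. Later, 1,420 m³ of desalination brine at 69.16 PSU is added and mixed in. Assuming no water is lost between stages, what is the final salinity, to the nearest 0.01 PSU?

30.04 PSU

Conserving salt mass:
Initial salt = 45,100×36.93 = 1,665,543
After stage 1: salt = 1,665,543 + 17,700×1.92 = 1,699,527; volume = 62,800 m³; S = 27.063 PSU
After stage 2: salt = 1,699,527 + 13,200×40.02 = 2,227,791; volume = 76,000 m³; S = 29.313 PSU
After stage 3: salt = 2,227,791 + 1,420×69.16 = 2,325,998.2; volume = 77,420 m³
S = 2,325,998.2 / 77,420 = 30.0439 PSU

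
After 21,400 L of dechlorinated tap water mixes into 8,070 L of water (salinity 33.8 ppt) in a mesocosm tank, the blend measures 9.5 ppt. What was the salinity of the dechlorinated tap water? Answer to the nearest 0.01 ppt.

Salt balance: 8,070×33.8 + 21,400×S = 29,470×9.5
272,766 + 21,400·S = 279,965
S = (279,965 − 272,766) / 21,400 = 0.3364 ppt

0.34 ppt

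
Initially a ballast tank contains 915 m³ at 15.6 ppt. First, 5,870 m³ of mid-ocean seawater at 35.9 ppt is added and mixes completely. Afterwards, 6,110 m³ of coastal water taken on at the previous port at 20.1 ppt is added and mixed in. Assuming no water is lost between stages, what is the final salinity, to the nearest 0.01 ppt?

26.97 ppt

Total salt / total volume:
Initial salt = 915×15.6 = 14,274
After stage 1: salt = 14,274 + 5,870×35.9 = 225,007; volume = 6,785 m³; S = 33.162 ppt
After stage 2: salt = 225,007 + 6,110×20.1 = 347,818; volume = 12,895 m³
S = 347,818 / 12,895 = 26.9731 ppt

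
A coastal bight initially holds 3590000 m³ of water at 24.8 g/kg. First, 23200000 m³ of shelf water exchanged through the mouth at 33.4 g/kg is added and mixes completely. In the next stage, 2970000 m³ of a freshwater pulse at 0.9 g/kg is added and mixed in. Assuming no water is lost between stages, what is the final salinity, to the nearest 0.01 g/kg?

Weighted by volume,
Initial salt = 3,590,000×24.8 = 89,032,000
After stage 1: salt = 89,032,000 + 23,200,000×33.4 = 863,912,000; volume = 26,790,000 m³; S = 32.248 g/kg
After stage 2: salt = 863,912,000 + 2,970,000×0.9 = 866,585,000; volume = 29,760,000 m³
S = 866,585,000 / 29,760,000 = 29.1191 g/kg

29.12 g/kg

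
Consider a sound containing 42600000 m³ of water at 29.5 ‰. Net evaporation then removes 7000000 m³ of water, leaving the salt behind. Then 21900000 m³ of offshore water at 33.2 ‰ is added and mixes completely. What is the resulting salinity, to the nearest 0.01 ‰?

34.50 ‰

After evaporation: salt = 42,600,000×29.5 = 1,256,700,000; volume = 42,600,000 − 7,000,000 = 35,600,000 m³
After mixing: salt = 1,256,700,000 + 21,900,000×33.2 = 1,983,780,000; volume = 35,600,000 + 21,900,000 = 57,500,000 m³
S = 1,983,780,000 / 57,500,000 = 34.5005 ‰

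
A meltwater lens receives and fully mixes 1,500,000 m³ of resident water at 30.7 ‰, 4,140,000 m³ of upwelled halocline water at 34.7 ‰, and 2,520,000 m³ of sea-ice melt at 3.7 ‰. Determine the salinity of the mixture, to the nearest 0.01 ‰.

Conserving salt mass:
salt = 1,500,000×30.7 + 4,140,000×34.7 + 2,520,000×3.7 = 46,050,000 + 143,658,000 + 9,324,000 = 199,032,000
volume = 1,500,000 + 4,140,000 + 2,520,000 = 8,160,000 m³
S = 199,032,000 / 8,160,000 = 24.3912 ‰

24.39 ‰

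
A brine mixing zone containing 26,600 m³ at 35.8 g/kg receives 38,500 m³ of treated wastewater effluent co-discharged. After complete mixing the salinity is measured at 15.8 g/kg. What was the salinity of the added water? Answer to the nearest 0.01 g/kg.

Salt balance: 26,600×35.8 + 38,500×S = 65,100×15.8
952,280 + 38,500·S = 1,028,580
S = (1,028,580 − 952,280) / 38,500 = 1.9818 g/kg

1.98 g/kg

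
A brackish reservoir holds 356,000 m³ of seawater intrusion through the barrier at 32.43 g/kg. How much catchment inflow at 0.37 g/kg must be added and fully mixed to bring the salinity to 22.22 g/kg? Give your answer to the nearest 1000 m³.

166000 m³

Salt balance: 356,000×32.43 + V×0.37 = (356,000+V)×22.22
11,545,080 + 0.37V = 7,910,320 + 22.22V
3,634,760 = 21.85V
V = 166,350.57 m³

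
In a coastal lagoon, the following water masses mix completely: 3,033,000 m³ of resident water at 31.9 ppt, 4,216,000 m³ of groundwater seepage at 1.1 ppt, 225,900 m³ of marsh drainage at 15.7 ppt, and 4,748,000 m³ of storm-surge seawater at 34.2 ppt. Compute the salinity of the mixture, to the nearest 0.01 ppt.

By conservation of dissolved salt,
salt = 3,033,000×31.9 + 4,216,000×1.1 + 225,900×15.7 + 4,748,000×34.2 = 96,752,700 + 4,637,600 + 3,546,630 + 162,381,600 = 267,318,530
volume = 3,033,000 + 4,216,000 + 225,900 + 4,748,000 = 12,222,900 m³
S = 267,318,530 / 12,222,900 = 21.8703 ppt

21.87 ppt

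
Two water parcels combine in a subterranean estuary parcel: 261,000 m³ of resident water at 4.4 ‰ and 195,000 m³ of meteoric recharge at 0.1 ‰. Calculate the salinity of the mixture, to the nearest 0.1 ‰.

2.6 ‰

Conserving salt mass:
salt = 261,000×4.4 + 195,000×0.1 = 1,148,400 + 19,500 = 1,167,900
volume = 261,000 + 195,000 = 456,000 m³
S = 1,167,900 / 456,000 = 2.561 ‰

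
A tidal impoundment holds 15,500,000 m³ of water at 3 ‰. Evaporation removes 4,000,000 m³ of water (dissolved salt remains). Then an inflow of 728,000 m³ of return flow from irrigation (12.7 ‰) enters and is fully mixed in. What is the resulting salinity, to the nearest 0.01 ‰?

4.56 ‰

After evaporation: salt = 15,500,000×3 = 46,500,000; volume = 15,500,000 − 4,000,000 = 11,500,000 m³
After mixing: salt = 46,500,000 + 728,000×12.7 = 55,745,600; volume = 11,500,000 + 728,000 = 12,228,000 m³
S = 55,745,600 / 12,228,000 = 4.5588 ‰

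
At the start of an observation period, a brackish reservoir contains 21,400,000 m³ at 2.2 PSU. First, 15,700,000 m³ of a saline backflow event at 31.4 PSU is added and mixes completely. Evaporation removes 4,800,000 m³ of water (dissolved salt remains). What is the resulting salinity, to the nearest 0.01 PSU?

After mixing: salt = 21,400,000×2.2 + 15,700,000×31.4 = 540,060,000; volume = 37,100,000 m³
After evaporation: salt unchanged = 540,060,000; volume = 37,100,000 − 4,800,000 = 32,300,000 m³
S = 540,060,000 / 32,300,000 = 16.7201 PSU

16.72 PSU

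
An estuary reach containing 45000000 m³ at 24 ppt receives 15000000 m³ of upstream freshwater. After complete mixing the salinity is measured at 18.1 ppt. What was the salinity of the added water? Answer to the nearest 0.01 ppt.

0.40 ppt

Salt balance: 45,000,000×24 + 15,000,000×S = 60,000,000×18.1
1,080,000,000 + 15,000,000·S = 1,086,000,000
S = (1,086,000,000 − 1,080,000,000) / 15,000,000 = 0.4 ppt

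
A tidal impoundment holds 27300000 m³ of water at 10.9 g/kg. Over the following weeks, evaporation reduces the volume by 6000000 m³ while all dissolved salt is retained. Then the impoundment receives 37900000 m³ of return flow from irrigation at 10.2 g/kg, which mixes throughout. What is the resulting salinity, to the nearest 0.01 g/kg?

After evaporation: salt = 27,300,000×10.9 = 297,570,000; volume = 27,300,000 − 6,000,000 = 21,300,000 m³
After mixing: salt = 297,570,000 + 37,900,000×10.2 = 684,150,000; volume = 21,300,000 + 37,900,000 = 59,200,000 m³
S = 684,150,000 / 59,200,000 = 11.5566 g/kg

11.56 g/kg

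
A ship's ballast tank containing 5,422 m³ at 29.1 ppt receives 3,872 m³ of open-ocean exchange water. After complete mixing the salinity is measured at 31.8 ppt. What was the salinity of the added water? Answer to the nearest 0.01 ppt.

Salt balance: 5,422×29.1 + 3,872×S = 9,294×31.8
157,780.2 + 3,872·S = 295,549.2
S = (295,549.2 − 157,780.2) / 3,872 = 35.5808 ppt

35.58 ppt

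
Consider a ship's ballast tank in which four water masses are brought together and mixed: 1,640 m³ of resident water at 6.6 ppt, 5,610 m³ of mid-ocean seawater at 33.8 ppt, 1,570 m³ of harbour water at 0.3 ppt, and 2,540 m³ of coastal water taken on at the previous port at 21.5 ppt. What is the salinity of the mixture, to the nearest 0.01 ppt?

Total salt / total volume:
salt = 1,640×6.6 + 5,610×33.8 + 1,570×0.3 + 2,540×21.5 = 10,824 + 189,618 + 471 + 54,610 = 255,523
volume = 1,640 + 5,610 + 1,570 + 2,540 = 11,360 m³
S = 255,523 / 11,360 = 22.4932 ppt

22.49 ppt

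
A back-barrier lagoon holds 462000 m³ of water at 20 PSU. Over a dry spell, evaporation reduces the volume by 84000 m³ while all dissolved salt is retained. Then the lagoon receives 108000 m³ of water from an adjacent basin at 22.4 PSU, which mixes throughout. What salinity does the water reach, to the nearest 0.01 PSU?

After evaporation: salt = 462,000×20 = 9,240,000; volume = 462,000 − 84,000 = 378,000 m³
After mixing: salt = 9,240,000 + 108,000×22.4 = 11,659,200; volume = 378,000 + 108,000 = 486,000 m³
S = 11,659,200 / 486,000 = 23.9901 PSU

23.99 PSU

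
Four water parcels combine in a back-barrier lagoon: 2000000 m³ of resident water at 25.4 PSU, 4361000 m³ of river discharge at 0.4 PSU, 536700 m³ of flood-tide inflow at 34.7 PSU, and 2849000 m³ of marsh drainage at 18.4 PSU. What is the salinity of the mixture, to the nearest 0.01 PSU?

Salt balance:
salt = 2,000,000×25.4 + 4,361,000×0.4 + 536,700×34.7 + 2,849,000×18.4 = 50,800,000 + 1,744,400 + 18,623,490 + 52,421,600 = 123,589,490
volume = 2,000,000 + 4,361,000 + 536,700 + 2,849,000 = 9,746,700 m³
S = 123,589,490 / 9,746,700 = 12.6801 PSU

12.68 PSU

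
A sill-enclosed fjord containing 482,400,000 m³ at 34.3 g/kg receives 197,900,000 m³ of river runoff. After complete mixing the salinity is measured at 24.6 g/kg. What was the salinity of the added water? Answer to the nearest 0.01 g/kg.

Salt balance: 482,400,000×34.3 + 197,900,000×S = 680,300,000×24.6
16,546,320,000 + 197,900,000·S = 16,735,380,000
S = (16,735,380,000 − 16,546,320,000) / 197,900,000 = 0.9553 g/kg

0.96 g/kg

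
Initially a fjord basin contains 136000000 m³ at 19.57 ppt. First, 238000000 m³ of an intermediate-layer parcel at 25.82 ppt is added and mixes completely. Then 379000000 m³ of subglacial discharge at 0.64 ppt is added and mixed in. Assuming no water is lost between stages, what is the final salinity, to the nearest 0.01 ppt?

Mass of salt is conserved:
Initial salt = 136,000,000×19.57 = 2,661,520,000
After stage 1: salt = 2,661,520,000 + 238,000,000×25.82 = 8,806,680,000; volume = 374,000,000 m³; S = 23.547 ppt
After stage 2: salt = 8,806,680,000 + 379,000,000×0.64 = 9,049,240,000; volume = 753,000,000 m³
S = 9,049,240,000 / 753,000,000 = 12.0176 ppt

12.02 ppt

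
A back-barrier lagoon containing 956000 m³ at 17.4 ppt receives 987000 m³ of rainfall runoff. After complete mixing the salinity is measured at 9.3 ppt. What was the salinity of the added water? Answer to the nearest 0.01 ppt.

1.45 ppt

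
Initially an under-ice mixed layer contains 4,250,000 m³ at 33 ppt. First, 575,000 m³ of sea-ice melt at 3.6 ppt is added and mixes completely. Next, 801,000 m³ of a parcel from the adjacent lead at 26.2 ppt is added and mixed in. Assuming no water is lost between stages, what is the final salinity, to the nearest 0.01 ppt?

Conserving salt mass:
Initial salt = 4,250,000×33 = 140,250,000
After stage 1: salt = 140,250,000 + 575,000×3.6 = 142,320,000; volume = 4,825,000 m³; S = 29.496 ppt
After stage 2: salt = 142,320,000 + 801,000×26.2 = 163,306,200; volume = 5,626,000 m³
S = 163,306,200 / 5,626,000 = 29.0271 ppt

29.03 ppt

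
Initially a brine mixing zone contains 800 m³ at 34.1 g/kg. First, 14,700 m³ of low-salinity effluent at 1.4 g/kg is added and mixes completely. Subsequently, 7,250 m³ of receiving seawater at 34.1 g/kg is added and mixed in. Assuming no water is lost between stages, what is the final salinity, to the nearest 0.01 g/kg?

12.97 g/kg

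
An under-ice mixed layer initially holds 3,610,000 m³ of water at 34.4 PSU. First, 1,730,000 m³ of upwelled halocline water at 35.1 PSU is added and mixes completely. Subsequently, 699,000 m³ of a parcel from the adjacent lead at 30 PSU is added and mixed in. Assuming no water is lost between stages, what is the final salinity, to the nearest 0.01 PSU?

34.09 PSU

By conservation of dissolved salt,
Initial salt = 3,610,000×34.4 = 124,184,000
After stage 1: salt = 124,184,000 + 1,730,000×35.1 = 184,907,000; volume = 5,340,000 m³; S = 34.627 PSU
After stage 2: salt = 184,907,000 + 699,000×30 = 205,877,000; volume = 6,039,000 m³
S = 205,877,000 / 6,039,000 = 34.0912 PSU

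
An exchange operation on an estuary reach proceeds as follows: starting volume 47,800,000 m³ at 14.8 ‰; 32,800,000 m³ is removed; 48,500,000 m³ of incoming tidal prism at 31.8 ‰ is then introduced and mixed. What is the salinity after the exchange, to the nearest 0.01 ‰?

27.78 ‰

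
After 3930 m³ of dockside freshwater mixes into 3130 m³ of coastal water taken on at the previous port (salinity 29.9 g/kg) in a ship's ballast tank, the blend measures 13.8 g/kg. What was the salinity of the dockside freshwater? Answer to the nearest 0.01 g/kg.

Salt balance: 3,130×29.9 + 3,930×S = 7,060×13.8
93,587 + 3,930·S = 97,428
S = (97,428 − 93,587) / 3,930 = 0.9774 g/kg

0.98 g/kg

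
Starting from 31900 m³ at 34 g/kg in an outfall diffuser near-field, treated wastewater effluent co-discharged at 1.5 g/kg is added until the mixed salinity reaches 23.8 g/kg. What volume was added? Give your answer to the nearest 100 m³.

Salt balance: 31,900×34 + V×1.5 = (31,900+V)×23.8
1,084,600 + 1.5V = 759,220 + 23.8V
325,380 = 22.3V
V = 14,591.03 m³

14600 m³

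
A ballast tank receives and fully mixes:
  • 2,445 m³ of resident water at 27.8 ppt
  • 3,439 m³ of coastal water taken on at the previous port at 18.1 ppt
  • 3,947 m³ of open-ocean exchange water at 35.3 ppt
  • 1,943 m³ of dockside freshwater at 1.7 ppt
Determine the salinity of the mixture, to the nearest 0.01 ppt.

23.17 ppt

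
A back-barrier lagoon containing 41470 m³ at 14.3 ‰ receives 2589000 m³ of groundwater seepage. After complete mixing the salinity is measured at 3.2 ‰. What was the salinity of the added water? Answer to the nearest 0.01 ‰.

3.02 ‰

Salt balance: 41,470×14.3 + 2,589,000×S = 2,630,470×3.2
593,021 + 2,589,000·S = 8,417,504
S = (8,417,504 − 593,021) / 2,589,000 = 3.0222 ‰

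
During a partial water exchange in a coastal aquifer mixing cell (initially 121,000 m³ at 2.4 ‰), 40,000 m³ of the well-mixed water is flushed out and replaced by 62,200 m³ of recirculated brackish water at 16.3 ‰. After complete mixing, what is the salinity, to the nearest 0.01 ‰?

Remaining after removal: 81,000 m³ at 2.4 ‰ (salt = 194,400)
After addition: salt = 194,400 + 62,200×16.3 = 1,208,260; volume = 143,200 m³
S = 1,208,260 / 143,200 = 8.4376 ‰

8.44 ‰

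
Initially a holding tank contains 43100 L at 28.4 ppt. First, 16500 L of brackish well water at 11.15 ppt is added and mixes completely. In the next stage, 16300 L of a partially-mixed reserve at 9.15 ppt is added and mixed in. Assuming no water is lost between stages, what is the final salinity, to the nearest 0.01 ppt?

20.52 ppt

Salt balance:
Initial salt = 43,100×28.4 = 1,224,040
After stage 1: salt = 1,224,040 + 16,500×11.15 = 1,408,015; volume = 59,600 L; S = 23.624 ppt
After stage 2: salt = 1,408,015 + 16,300×9.15 = 1,557,160; volume = 75,900 L
S = 1,557,160 / 75,900 = 20.5159 ppt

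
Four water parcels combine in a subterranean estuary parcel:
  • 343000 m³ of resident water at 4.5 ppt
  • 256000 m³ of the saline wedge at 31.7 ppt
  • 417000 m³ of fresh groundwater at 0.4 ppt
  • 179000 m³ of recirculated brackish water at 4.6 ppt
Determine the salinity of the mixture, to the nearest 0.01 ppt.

8.91 ppt

Weighted by volume,
salt = 343,000×4.5 + 256,000×31.7 + 417,000×0.4 + 179,000×4.6 = 1,543,500 + 8,115,200 + 166,800 + 823,400 = 10,648,900
volume = 343,000 + 256,000 + 417,000 + 179,000 = 1,195,000 m³
S = 10,648,900 / 1,195,000 = 8.9112 ppt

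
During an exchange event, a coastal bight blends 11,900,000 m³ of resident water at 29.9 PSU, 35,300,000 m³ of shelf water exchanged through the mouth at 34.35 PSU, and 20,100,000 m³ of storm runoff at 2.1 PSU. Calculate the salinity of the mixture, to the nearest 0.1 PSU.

23.9 PSU

Salt balance:
salt = 11,900,000×29.9 + 35,300,000×34.35 + 20,100,000×2.1 = 355,810,000 + 1,212,555,000 + 42,210,000 = 1,610,575,000
volume = 11,900,000 + 35,300,000 + 20,100,000 = 67,300,000 m³
S = 1,610,575,000 / 67,300,000 = 23.931 PSU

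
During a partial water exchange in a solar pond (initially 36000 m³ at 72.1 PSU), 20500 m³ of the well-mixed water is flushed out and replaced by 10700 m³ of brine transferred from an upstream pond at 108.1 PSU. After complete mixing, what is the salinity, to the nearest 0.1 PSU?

86.8 PSU

Remaining after removal: 15,500 m³ at 72.1 PSU (salt = 1,117,550)
After addition: salt = 1,117,550 + 10,700×108.1 = 2,274,220; volume = 26,200 m³
S = 2,274,220 / 26,200 = 86.8023 PSU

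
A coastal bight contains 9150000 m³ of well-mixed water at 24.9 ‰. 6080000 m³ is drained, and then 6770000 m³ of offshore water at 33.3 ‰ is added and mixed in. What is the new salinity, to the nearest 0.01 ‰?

Remaining after removal: 3,070,000 m³ at 24.9 ‰ (salt = 76,443,000)
After addition: salt = 76,443,000 + 6,770,000×33.3 = 301,884,000; volume = 9,840,000 m³
S = 301,884,000 / 9,840,000 = 30.6793 ‰

30.68 ‰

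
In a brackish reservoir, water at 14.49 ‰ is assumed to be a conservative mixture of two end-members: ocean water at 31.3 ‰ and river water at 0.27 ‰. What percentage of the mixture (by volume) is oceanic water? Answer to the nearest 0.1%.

Let g be the oceanic fraction. Salt balance per unit volume:
g×31.3 + (1−g)×0.27 = 14.49
g = (14.49 − 0.27) / (31.3 − 0.27) = 14.22/31.03 = 0.4583

45.8%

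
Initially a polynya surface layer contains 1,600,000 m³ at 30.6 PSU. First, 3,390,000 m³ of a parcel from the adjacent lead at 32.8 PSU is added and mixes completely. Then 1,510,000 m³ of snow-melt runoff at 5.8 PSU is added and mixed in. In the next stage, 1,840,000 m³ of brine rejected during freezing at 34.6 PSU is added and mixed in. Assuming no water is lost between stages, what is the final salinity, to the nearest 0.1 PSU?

27.9 PSU

Salt balance:
Initial salt = 1,600,000×30.6 = 48,960,000
After stage 1: salt = 48,960,000 + 3,390,000×32.8 = 160,152,000; volume = 4,990,000 m³; S = 32.095 PSU
After stage 2: salt = 160,152,000 + 1,510,000×5.8 = 168,910,000; volume = 6,500,000 m³; S = 25.986 PSU
After stage 3: salt = 168,910,000 + 1,840,000×34.6 = 232,574,000; volume = 8,340,000 m³
S = 232,574,000 / 8,340,000 = 27.8866 PSU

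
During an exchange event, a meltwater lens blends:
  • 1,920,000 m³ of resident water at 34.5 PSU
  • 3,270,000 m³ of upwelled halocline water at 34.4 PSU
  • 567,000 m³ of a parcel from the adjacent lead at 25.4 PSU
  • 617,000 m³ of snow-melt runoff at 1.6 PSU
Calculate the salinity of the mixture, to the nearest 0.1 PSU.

Total salt / total volume:
salt = 1,920,000×34.5 + 3,270,000×34.4 + 567,000×25.4 + 617,000×1.6 = 66,240,000 + 112,488,000 + 14,401,800 + 987,200 = 194,117,000
volume = 1,920,000 + 3,270,000 + 567,000 + 617,000 = 6,374,000 m³
S = 194,117,000 / 6,374,000 = 30.455 PSU

30.5 PSU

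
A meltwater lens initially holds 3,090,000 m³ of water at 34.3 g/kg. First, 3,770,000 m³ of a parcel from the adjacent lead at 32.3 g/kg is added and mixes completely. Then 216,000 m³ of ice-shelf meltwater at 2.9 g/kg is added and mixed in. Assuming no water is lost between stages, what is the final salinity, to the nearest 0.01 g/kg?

Mass of salt is conserved:
Initial salt = 3,090,000×34.3 = 105,987,000
After stage 1: salt = 105,987,000 + 3,770,000×32.3 = 227,758,000; volume = 6,860,000 m³; S = 33.201 g/kg
After stage 2: salt = 227,758,000 + 216,000×2.9 = 228,384,400; volume = 7,076,000 m³
S = 228,384,400 / 7,076,000 = 32.2759 g/kg

32.28 g/kg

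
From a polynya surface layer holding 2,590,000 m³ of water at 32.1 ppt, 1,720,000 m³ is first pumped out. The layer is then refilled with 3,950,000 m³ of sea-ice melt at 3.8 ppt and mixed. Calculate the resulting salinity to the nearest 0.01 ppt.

Remaining after removal: 870,000 m³ at 32.1 ppt (salt = 27,927,000)
After addition: salt = 27,927,000 + 3,950,000×3.8 = 42,937,000; volume = 4,820,000 m³
S = 42,937,000 / 4,820,000 = 8.9081 ppt

8.91 ppt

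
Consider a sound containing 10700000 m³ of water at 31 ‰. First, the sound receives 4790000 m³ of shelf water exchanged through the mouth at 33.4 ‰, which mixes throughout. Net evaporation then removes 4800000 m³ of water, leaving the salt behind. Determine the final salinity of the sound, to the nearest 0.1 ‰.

After mixing: salt = 10,700,000×31 + 4,790,000×33.4 = 491,686,000; volume = 15,490,000 m³
After evaporation: salt unchanged = 491,686,000; volume = 15,490,000 − 4,800,000 = 10,690,000 m³
S = 491,686,000 / 10,690,000 = 45.9949 ‰

46.0 ‰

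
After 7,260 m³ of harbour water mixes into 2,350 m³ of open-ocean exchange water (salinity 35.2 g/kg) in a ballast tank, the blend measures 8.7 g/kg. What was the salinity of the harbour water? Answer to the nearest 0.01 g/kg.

Salt balance: 2,350×35.2 + 7,260×S = 9,610×8.7
82,720 + 7,260·S = 83,607
S = (83,607 − 82,720) / 7,260 = 0.1222 g/kg

0.12 g/kg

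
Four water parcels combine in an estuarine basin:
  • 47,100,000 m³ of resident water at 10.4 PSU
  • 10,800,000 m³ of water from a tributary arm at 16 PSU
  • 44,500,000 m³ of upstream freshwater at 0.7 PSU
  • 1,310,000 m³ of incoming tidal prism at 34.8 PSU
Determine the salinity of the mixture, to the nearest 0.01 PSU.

7.13 PSU

Total salt / total volume:
salt = 47,100,000×10.4 + 10,800,000×16 + 44,500,000×0.7 + 1,310,000×34.8 = 489,840,000 + 172,800,000 + 31,150,000 + 45,588,000 = 739,378,000
volume = 47,100,000 + 10,800,000 + 44,500,000 + 1,310,000 = 103,710,000 m³
S = 739,378,000 / 103,710,000 = 7.1293 PSU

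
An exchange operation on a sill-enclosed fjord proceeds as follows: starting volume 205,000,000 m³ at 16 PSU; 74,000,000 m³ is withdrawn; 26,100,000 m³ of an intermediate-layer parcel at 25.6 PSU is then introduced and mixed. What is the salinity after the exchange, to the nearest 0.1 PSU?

17.6 PSU

Remaining after removal: 131,000,000 m³ at 16 PSU (salt = 2,096,000,000)
After addition: salt = 2,096,000,000 + 26,100,000×25.6 = 2,764,160,000; volume = 157,100,000 m³
S = 2,764,160,000 / 157,100,000 = 17.5949 PSU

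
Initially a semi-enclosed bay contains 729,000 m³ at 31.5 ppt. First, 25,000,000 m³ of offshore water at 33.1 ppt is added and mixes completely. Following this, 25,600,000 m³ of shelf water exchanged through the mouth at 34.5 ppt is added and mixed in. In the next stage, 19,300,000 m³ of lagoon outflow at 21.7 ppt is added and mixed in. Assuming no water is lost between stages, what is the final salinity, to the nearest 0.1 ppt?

Salt balance:
Initial salt = 729,000×31.5 = 22,963,500
After stage 1: salt = 22,963,500 + 25,000,000×33.1 = 850,463,500; volume = 25,729,000 m³; S = 33.055 ppt
After stage 2: salt = 850,463,500 + 25,600,000×34.5 = 1,733,663,500; volume = 51,329,000 m³; S = 33.776 ppt
After stage 3: salt = 1,733,663,500 + 19,300,000×21.7 = 2,152,473,500; volume = 70,629,000 m³
S = 2,152,473,500 / 70,629,000 = 30.4758 ppt

30.5 ppt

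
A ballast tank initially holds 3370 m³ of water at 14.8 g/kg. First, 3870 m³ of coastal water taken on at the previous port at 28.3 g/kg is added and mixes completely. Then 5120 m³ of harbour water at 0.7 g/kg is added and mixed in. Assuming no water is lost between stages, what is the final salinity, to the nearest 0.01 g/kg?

13.19 g/kg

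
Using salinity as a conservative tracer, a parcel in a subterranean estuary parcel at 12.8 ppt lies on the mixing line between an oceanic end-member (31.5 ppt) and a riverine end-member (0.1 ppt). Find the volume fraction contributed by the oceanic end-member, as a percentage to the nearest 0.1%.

Let g be the oceanic fraction. Salt balance per unit volume:
g×31.5 + (1−g)×0.1 = 12.8
g = (12.8 − 0.1) / (31.5 − 0.1) = 12.7/31.4 = 0.4045

40.4%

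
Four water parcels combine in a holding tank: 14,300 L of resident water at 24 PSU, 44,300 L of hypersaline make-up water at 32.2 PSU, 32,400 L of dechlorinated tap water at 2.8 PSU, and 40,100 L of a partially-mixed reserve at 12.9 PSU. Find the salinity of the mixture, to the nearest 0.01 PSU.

18.14 PSU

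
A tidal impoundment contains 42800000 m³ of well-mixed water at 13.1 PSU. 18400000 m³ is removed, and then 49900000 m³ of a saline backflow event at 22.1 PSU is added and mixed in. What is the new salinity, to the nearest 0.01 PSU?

Remaining after removal: 24,400,000 m³ at 13.1 PSU (salt = 319,640,000)
After addition: salt = 319,640,000 + 49,900,000×22.1 = 1,422,430,000; volume = 74,300,000 m³
S = 1,422,430,000 / 74,300,000 = 19.1444 PSU

19.14 PSU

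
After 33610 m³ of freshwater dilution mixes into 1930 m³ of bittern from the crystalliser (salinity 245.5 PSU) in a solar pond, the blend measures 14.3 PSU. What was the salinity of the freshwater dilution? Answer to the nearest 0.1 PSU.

1.0 PSU

Salt balance: 1,930×245.5 + 33,610×S = 35,540×14.3
473,815 + 33,610·S = 508,222
S = (508,222 − 473,815) / 33,610 = 1.0237 PSU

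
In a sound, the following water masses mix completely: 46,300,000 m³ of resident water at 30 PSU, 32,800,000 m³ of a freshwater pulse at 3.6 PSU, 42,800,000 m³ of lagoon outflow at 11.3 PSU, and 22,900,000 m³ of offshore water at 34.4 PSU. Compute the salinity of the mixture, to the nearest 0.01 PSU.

19.19 PSU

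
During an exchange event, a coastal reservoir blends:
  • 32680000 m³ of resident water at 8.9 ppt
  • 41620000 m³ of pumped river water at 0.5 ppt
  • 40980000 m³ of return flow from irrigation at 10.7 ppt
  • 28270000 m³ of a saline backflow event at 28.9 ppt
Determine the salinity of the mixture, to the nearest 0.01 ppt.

10.92 ppt

Salt balance:
salt = 32,680,000×8.9 + 41,620,000×0.5 + 40,980,000×10.7 + 28,270,000×28.9 = 290,852,000 + 20,810,000 + 438,486,000 + 817,003,000 = 1,567,151,000
volume = 32,680,000 + 41,620,000 + 40,980,000 + 28,270,000 = 143,550,000 m³
S = 1,567,151,000 / 143,550,000 = 10.9171 ppt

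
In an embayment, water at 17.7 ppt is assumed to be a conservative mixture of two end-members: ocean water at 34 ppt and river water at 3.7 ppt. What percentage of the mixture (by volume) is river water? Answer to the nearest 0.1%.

Let f be the freshwater fraction. Salt balance per unit volume:
f×3.7 + (1−f)×34 = 17.7
f = (34 − 17.7) / (34 − 3.7) = 16.3/30.3 = 0.538

53.8%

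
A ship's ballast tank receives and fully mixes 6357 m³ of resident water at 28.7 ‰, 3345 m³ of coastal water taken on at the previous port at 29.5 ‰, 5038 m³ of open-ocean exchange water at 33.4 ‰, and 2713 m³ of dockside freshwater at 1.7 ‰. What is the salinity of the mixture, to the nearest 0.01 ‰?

By conservation of dissolved salt,
salt = 6,357×28.7 + 3,345×29.5 + 5,038×33.4 + 2,713×1.7 = 182,445.9 + 98,677.5 + 168,269.2 + 4,612.1 = 454,004.7
volume = 6,357 + 3,345 + 5,038 + 2,713 = 17,453 m³
S = 454,004.7 / 17,453 = 26.013 ‰

26.01 ‰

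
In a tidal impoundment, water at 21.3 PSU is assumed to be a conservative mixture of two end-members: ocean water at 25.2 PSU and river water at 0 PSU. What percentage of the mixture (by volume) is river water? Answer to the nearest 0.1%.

Let f be the freshwater fraction. Salt balance per unit volume:
f×0 + (1−f)×25.2 = 21.3
f = (25.2 − 21.3) / (25.2 − 0) = 3.9/25.2 = 0.1548

15.5%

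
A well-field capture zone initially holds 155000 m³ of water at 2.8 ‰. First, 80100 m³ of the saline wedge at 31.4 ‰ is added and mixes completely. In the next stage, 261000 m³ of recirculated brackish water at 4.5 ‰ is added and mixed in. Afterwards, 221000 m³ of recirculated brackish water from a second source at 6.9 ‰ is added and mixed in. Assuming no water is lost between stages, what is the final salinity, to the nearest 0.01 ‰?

7.88 ‰

Conserving salt mass:
Initial salt = 155,000×2.8 = 434,000
After stage 1: salt = 434,000 + 80,100×31.4 = 2,949,140; volume = 235,100 m³; S = 12.544 ‰
After stage 2: salt = 2,949,140 + 261,000×4.5 = 4,123,640; volume = 496,100 m³; S = 8.312 ‰
After stage 3: salt = 4,123,640 + 221,000×6.9 = 5,648,540; volume = 717,100 m³
S = 5,648,540 / 717,100 = 7.8769 ‰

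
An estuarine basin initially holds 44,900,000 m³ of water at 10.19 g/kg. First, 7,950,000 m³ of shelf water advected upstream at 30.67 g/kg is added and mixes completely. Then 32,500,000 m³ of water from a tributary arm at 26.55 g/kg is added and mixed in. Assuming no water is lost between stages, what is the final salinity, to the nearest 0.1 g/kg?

18.3 g/kg

Conserving salt mass:
Initial salt = 44,900,000×10.19 = 457,531,000
After stage 1: salt = 457,531,000 + 7,950,000×30.67 = 701,357,500; volume = 52,850,000 m³; S = 13.271 g/kg
After stage 2: salt = 701,357,500 + 32,500,000×26.55 = 1,564,232,500; volume = 85,350,000 m³
S = 1,564,232,500 / 85,350,000 = 18.3273 g/kg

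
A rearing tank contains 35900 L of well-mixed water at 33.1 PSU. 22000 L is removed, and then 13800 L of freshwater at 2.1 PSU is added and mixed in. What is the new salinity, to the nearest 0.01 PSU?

Remaining after removal: 13,900 L at 33.1 PSU (salt = 460,090)
After addition: salt = 460,090 + 13,800×2.1 = 489,070; volume = 27,700 L
S = 489,070 / 27,700 = 17.656 PSU

17.66 PSU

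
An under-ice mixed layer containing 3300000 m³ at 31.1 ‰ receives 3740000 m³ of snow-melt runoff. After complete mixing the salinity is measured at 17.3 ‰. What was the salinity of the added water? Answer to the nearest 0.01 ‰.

Salt balance: 3,300,000×31.1 + 3,740,000×S = 7,040,000×17.3
102,630,000 + 3,740,000·S = 121,792,000
S = (121,792,000 − 102,630,000) / 3,740,000 = 5.1235 ‰

5.12 ‰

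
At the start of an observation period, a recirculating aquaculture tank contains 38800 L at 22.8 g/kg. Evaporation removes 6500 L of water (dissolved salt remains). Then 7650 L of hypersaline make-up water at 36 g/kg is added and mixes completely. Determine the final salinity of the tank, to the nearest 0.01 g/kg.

29.04 g/kg

After evaporation: salt = 38,800×22.8 = 884,640; volume = 38,800 − 6,500 = 32,300 L
After mixing: salt = 884,640 + 7,650×36 = 1,160,040; volume = 32,300 + 7,650 = 39,950 L
S = 1,160,040 / 39,950 = 29.0373 g/kg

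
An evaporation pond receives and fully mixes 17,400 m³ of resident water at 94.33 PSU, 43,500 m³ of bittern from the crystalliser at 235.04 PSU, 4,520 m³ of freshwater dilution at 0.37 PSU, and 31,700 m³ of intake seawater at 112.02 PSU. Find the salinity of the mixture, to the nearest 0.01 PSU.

158.76 PSU

By conservation of dissolved salt,
salt = 17,400×94.33 + 43,500×235.04 + 4,520×0.37 + 31,700×112.02 = 1,641,342 + 10,224,240 + 1,672.4 + 3,551,034 = 15,418,288.4
volume = 17,400 + 43,500 + 4,520 + 31,700 = 97,120 m³
S = 15,418,288.4 / 97,120 = 158.755 PSU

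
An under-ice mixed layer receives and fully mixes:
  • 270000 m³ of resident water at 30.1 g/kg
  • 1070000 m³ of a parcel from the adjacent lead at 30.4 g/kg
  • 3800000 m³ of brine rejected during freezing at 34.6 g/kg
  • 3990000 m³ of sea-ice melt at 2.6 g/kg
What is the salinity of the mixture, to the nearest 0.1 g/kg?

Mass of salt is conserved:
salt = 270,000×30.1 + 1,070,000×30.4 + 3,800,000×34.6 + 3,990,000×2.6 = 8,127,000 + 32,528,000 + 131,480,000 + 10,374,000 = 182,509,000
volume = 270,000 + 1,070,000 + 3,800,000 + 3,990,000 = 9,130,000 m³
S = 182,509,000 / 9,130,000 = 19.99 g/kg

20.0 g/kg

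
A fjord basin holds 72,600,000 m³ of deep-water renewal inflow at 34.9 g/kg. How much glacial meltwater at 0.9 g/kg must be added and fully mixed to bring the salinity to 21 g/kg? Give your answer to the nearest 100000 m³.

50200000 m³

Salt balance: 72,600,000×34.9 + V×0.9 = (72,600,000+V)×21
2,533,740,000 + 0.9V = 1,524,600,000 + 21V
1,009,140,000 = 20.1V
V = 50,205,970.15 m³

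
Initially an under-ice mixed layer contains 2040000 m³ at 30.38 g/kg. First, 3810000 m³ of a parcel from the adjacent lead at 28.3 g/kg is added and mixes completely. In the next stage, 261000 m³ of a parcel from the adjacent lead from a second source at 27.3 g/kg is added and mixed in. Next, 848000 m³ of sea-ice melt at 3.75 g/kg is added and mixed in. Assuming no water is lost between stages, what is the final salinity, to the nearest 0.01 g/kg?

25.88 g/kg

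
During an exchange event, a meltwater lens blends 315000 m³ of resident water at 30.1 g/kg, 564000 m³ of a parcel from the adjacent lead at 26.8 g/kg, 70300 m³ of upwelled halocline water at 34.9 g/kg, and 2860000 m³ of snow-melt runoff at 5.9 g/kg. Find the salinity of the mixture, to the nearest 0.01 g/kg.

Conserving salt mass:
salt = 315,000×30.1 + 564,000×26.8 + 70,300×34.9 + 2,860,000×5.9 = 9,481,500 + 15,115,200 + 2,453,470 + 16,874,000 = 43,924,170
volume = 315,000 + 564,000 + 70,300 + 2,860,000 = 3,809,300 m³
S = 43,924,170 / 3,809,300 = 11.5308 g/kg

11.53 g/kg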